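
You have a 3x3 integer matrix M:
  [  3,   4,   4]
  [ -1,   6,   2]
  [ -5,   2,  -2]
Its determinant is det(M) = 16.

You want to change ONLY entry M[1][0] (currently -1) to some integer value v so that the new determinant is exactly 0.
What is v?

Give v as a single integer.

det is linear in entry M[1][0]: det = old_det + (v - -1) * C_10
Cofactor C_10 = 16
Want det = 0: 16 + (v - -1) * 16 = 0
  (v - -1) = -16 / 16 = -1
  v = -1 + (-1) = -2

Answer: -2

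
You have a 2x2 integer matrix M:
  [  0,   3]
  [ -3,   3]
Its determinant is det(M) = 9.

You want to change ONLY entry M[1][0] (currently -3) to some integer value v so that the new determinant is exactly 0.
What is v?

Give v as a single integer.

det is linear in entry M[1][0]: det = old_det + (v - -3) * C_10
Cofactor C_10 = -3
Want det = 0: 9 + (v - -3) * -3 = 0
  (v - -3) = -9 / -3 = 3
  v = -3 + (3) = 0

Answer: 0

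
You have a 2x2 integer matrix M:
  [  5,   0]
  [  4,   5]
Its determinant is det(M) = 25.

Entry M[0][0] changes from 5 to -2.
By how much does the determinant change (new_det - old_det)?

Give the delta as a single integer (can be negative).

Answer: -35

Derivation:
Cofactor C_00 = 5
Entry delta = -2 - 5 = -7
Det delta = entry_delta * cofactor = -7 * 5 = -35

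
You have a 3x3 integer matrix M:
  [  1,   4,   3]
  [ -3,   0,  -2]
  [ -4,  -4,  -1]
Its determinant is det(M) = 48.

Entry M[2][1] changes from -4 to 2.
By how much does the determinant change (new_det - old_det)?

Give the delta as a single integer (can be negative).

Answer: -42

Derivation:
Cofactor C_21 = -7
Entry delta = 2 - -4 = 6
Det delta = entry_delta * cofactor = 6 * -7 = -42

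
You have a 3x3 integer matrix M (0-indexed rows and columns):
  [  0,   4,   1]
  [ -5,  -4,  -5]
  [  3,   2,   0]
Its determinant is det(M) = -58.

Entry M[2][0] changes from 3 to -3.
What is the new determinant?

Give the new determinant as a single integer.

Answer: 38

Derivation:
det is linear in row 2: changing M[2][0] by delta changes det by delta * cofactor(2,0).
Cofactor C_20 = (-1)^(2+0) * minor(2,0) = -16
Entry delta = -3 - 3 = -6
Det delta = -6 * -16 = 96
New det = -58 + 96 = 38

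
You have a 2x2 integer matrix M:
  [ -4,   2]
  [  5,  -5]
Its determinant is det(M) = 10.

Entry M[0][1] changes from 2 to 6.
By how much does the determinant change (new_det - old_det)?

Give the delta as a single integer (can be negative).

Answer: -20

Derivation:
Cofactor C_01 = -5
Entry delta = 6 - 2 = 4
Det delta = entry_delta * cofactor = 4 * -5 = -20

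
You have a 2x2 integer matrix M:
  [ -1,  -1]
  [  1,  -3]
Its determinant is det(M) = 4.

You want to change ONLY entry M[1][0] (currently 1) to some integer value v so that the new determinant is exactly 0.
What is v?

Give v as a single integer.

det is linear in entry M[1][0]: det = old_det + (v - 1) * C_10
Cofactor C_10 = 1
Want det = 0: 4 + (v - 1) * 1 = 0
  (v - 1) = -4 / 1 = -4
  v = 1 + (-4) = -3

Answer: -3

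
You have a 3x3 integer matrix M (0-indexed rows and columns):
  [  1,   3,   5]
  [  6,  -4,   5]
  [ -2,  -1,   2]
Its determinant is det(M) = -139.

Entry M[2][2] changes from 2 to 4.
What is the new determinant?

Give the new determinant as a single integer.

det is linear in row 2: changing M[2][2] by delta changes det by delta * cofactor(2,2).
Cofactor C_22 = (-1)^(2+2) * minor(2,2) = -22
Entry delta = 4 - 2 = 2
Det delta = 2 * -22 = -44
New det = -139 + -44 = -183

Answer: -183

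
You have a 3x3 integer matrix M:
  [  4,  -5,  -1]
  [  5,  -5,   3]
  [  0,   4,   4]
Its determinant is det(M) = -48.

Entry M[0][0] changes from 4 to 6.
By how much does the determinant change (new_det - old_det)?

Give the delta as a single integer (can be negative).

Cofactor C_00 = -32
Entry delta = 6 - 4 = 2
Det delta = entry_delta * cofactor = 2 * -32 = -64

Answer: -64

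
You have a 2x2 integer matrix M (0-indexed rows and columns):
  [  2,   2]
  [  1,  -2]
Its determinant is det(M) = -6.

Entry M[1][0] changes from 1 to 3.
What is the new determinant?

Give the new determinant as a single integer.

det is linear in row 1: changing M[1][0] by delta changes det by delta * cofactor(1,0).
Cofactor C_10 = (-1)^(1+0) * minor(1,0) = -2
Entry delta = 3 - 1 = 2
Det delta = 2 * -2 = -4
New det = -6 + -4 = -10

Answer: -10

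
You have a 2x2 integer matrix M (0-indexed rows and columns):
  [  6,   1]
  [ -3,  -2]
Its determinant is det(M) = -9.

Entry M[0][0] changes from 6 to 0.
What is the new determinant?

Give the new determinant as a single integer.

det is linear in row 0: changing M[0][0] by delta changes det by delta * cofactor(0,0).
Cofactor C_00 = (-1)^(0+0) * minor(0,0) = -2
Entry delta = 0 - 6 = -6
Det delta = -6 * -2 = 12
New det = -9 + 12 = 3

Answer: 3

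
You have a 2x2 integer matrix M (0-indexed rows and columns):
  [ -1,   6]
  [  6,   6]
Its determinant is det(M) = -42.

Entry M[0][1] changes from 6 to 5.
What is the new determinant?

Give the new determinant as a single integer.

det is linear in row 0: changing M[0][1] by delta changes det by delta * cofactor(0,1).
Cofactor C_01 = (-1)^(0+1) * minor(0,1) = -6
Entry delta = 5 - 6 = -1
Det delta = -1 * -6 = 6
New det = -42 + 6 = -36

Answer: -36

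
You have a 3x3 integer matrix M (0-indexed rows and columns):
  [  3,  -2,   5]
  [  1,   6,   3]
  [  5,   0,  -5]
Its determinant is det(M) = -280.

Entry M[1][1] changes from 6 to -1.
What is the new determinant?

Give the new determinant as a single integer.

det is linear in row 1: changing M[1][1] by delta changes det by delta * cofactor(1,1).
Cofactor C_11 = (-1)^(1+1) * minor(1,1) = -40
Entry delta = -1 - 6 = -7
Det delta = -7 * -40 = 280
New det = -280 + 280 = 0

Answer: 0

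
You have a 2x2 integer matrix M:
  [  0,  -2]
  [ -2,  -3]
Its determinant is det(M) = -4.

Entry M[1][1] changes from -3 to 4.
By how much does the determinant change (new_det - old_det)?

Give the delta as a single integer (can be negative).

Answer: 0

Derivation:
Cofactor C_11 = 0
Entry delta = 4 - -3 = 7
Det delta = entry_delta * cofactor = 7 * 0 = 0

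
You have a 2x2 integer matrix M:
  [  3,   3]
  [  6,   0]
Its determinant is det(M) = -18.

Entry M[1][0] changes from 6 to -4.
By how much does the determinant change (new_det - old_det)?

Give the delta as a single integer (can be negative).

Answer: 30

Derivation:
Cofactor C_10 = -3
Entry delta = -4 - 6 = -10
Det delta = entry_delta * cofactor = -10 * -3 = 30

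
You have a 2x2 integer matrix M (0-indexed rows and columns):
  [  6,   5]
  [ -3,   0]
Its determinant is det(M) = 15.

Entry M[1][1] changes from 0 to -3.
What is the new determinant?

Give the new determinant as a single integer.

det is linear in row 1: changing M[1][1] by delta changes det by delta * cofactor(1,1).
Cofactor C_11 = (-1)^(1+1) * minor(1,1) = 6
Entry delta = -3 - 0 = -3
Det delta = -3 * 6 = -18
New det = 15 + -18 = -3

Answer: -3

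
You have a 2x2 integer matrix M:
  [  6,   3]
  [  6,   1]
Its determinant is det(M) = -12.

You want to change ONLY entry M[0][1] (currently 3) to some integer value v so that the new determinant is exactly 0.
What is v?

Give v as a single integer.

Answer: 1

Derivation:
det is linear in entry M[0][1]: det = old_det + (v - 3) * C_01
Cofactor C_01 = -6
Want det = 0: -12 + (v - 3) * -6 = 0
  (v - 3) = 12 / -6 = -2
  v = 3 + (-2) = 1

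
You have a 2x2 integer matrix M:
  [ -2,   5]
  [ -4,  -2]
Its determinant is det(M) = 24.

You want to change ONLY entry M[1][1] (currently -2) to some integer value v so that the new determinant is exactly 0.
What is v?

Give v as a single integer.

Answer: 10

Derivation:
det is linear in entry M[1][1]: det = old_det + (v - -2) * C_11
Cofactor C_11 = -2
Want det = 0: 24 + (v - -2) * -2 = 0
  (v - -2) = -24 / -2 = 12
  v = -2 + (12) = 10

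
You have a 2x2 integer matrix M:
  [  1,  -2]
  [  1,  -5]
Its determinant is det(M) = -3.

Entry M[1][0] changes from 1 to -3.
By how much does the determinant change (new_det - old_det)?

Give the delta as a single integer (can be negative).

Answer: -8

Derivation:
Cofactor C_10 = 2
Entry delta = -3 - 1 = -4
Det delta = entry_delta * cofactor = -4 * 2 = -8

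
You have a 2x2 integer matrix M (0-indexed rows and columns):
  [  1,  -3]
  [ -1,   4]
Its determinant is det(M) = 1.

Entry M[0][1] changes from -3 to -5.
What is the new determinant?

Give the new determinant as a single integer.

det is linear in row 0: changing M[0][1] by delta changes det by delta * cofactor(0,1).
Cofactor C_01 = (-1)^(0+1) * minor(0,1) = 1
Entry delta = -5 - -3 = -2
Det delta = -2 * 1 = -2
New det = 1 + -2 = -1

Answer: -1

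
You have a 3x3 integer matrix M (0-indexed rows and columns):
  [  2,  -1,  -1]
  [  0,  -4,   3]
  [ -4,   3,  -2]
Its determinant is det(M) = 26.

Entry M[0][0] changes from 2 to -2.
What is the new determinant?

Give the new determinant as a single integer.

Answer: 30

Derivation:
det is linear in row 0: changing M[0][0] by delta changes det by delta * cofactor(0,0).
Cofactor C_00 = (-1)^(0+0) * minor(0,0) = -1
Entry delta = -2 - 2 = -4
Det delta = -4 * -1 = 4
New det = 26 + 4 = 30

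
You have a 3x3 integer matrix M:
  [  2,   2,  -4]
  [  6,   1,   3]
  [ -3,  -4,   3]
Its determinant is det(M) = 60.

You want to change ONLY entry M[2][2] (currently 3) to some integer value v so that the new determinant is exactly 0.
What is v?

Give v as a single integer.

det is linear in entry M[2][2]: det = old_det + (v - 3) * C_22
Cofactor C_22 = -10
Want det = 0: 60 + (v - 3) * -10 = 0
  (v - 3) = -60 / -10 = 6
  v = 3 + (6) = 9

Answer: 9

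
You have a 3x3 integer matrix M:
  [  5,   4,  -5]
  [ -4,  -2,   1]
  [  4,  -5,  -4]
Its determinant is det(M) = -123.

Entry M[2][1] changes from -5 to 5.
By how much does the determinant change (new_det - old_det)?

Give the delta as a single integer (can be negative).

Answer: 150

Derivation:
Cofactor C_21 = 15
Entry delta = 5 - -5 = 10
Det delta = entry_delta * cofactor = 10 * 15 = 150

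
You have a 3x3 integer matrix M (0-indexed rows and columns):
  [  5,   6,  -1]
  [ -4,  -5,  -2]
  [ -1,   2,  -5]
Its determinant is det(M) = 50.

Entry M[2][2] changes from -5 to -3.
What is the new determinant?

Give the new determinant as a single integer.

Answer: 48

Derivation:
det is linear in row 2: changing M[2][2] by delta changes det by delta * cofactor(2,2).
Cofactor C_22 = (-1)^(2+2) * minor(2,2) = -1
Entry delta = -3 - -5 = 2
Det delta = 2 * -1 = -2
New det = 50 + -2 = 48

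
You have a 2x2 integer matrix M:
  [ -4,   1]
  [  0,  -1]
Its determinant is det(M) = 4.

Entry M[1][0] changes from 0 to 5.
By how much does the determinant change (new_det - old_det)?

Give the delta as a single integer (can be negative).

Answer: -5

Derivation:
Cofactor C_10 = -1
Entry delta = 5 - 0 = 5
Det delta = entry_delta * cofactor = 5 * -1 = -5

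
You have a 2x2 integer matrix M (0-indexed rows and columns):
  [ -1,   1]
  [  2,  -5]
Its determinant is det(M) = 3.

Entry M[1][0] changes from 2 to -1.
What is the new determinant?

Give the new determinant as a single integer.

Answer: 6

Derivation:
det is linear in row 1: changing M[1][0] by delta changes det by delta * cofactor(1,0).
Cofactor C_10 = (-1)^(1+0) * minor(1,0) = -1
Entry delta = -1 - 2 = -3
Det delta = -3 * -1 = 3
New det = 3 + 3 = 6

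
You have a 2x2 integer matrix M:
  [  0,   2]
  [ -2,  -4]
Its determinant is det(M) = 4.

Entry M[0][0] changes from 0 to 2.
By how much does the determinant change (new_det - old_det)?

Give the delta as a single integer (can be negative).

Answer: -8

Derivation:
Cofactor C_00 = -4
Entry delta = 2 - 0 = 2
Det delta = entry_delta * cofactor = 2 * -4 = -8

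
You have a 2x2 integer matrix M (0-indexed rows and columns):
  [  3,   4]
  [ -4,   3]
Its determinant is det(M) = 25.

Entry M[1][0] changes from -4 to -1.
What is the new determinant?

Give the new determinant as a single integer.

det is linear in row 1: changing M[1][0] by delta changes det by delta * cofactor(1,0).
Cofactor C_10 = (-1)^(1+0) * minor(1,0) = -4
Entry delta = -1 - -4 = 3
Det delta = 3 * -4 = -12
New det = 25 + -12 = 13

Answer: 13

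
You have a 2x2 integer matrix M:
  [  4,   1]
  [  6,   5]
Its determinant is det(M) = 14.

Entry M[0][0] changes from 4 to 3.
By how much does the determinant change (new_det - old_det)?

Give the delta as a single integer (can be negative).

Cofactor C_00 = 5
Entry delta = 3 - 4 = -1
Det delta = entry_delta * cofactor = -1 * 5 = -5

Answer: -5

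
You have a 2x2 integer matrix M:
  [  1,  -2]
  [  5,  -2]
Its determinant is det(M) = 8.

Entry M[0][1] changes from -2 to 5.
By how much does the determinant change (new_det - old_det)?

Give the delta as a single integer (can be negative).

Answer: -35

Derivation:
Cofactor C_01 = -5
Entry delta = 5 - -2 = 7
Det delta = entry_delta * cofactor = 7 * -5 = -35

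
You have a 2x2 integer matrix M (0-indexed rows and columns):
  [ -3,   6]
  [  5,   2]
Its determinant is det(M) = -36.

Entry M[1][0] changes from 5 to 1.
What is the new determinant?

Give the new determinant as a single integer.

det is linear in row 1: changing M[1][0] by delta changes det by delta * cofactor(1,0).
Cofactor C_10 = (-1)^(1+0) * minor(1,0) = -6
Entry delta = 1 - 5 = -4
Det delta = -4 * -6 = 24
New det = -36 + 24 = -12

Answer: -12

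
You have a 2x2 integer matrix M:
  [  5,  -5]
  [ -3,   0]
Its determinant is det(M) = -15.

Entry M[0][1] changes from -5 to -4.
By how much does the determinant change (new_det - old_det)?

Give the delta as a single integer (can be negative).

Cofactor C_01 = 3
Entry delta = -4 - -5 = 1
Det delta = entry_delta * cofactor = 1 * 3 = 3

Answer: 3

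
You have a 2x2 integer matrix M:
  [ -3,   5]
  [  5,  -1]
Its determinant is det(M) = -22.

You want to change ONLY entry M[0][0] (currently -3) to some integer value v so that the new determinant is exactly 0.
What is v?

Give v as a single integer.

Answer: -25

Derivation:
det is linear in entry M[0][0]: det = old_det + (v - -3) * C_00
Cofactor C_00 = -1
Want det = 0: -22 + (v - -3) * -1 = 0
  (v - -3) = 22 / -1 = -22
  v = -3 + (-22) = -25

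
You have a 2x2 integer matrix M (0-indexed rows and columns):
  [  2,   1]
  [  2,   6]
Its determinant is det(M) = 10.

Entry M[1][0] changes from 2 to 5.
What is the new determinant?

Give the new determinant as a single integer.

det is linear in row 1: changing M[1][0] by delta changes det by delta * cofactor(1,0).
Cofactor C_10 = (-1)^(1+0) * minor(1,0) = -1
Entry delta = 5 - 2 = 3
Det delta = 3 * -1 = -3
New det = 10 + -3 = 7

Answer: 7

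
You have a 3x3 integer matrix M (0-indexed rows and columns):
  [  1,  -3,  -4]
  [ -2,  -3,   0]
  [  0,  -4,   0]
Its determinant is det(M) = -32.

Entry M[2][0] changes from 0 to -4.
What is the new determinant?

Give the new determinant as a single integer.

Answer: 16

Derivation:
det is linear in row 2: changing M[2][0] by delta changes det by delta * cofactor(2,0).
Cofactor C_20 = (-1)^(2+0) * minor(2,0) = -12
Entry delta = -4 - 0 = -4
Det delta = -4 * -12 = 48
New det = -32 + 48 = 16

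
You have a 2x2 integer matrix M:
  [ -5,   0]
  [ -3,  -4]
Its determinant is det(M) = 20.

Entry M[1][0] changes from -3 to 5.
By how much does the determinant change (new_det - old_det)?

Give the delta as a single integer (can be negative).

Cofactor C_10 = 0
Entry delta = 5 - -3 = 8
Det delta = entry_delta * cofactor = 8 * 0 = 0

Answer: 0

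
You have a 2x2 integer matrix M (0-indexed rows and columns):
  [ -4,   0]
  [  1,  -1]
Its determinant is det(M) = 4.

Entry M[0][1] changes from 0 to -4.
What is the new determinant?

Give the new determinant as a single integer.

Answer: 8

Derivation:
det is linear in row 0: changing M[0][1] by delta changes det by delta * cofactor(0,1).
Cofactor C_01 = (-1)^(0+1) * minor(0,1) = -1
Entry delta = -4 - 0 = -4
Det delta = -4 * -1 = 4
New det = 4 + 4 = 8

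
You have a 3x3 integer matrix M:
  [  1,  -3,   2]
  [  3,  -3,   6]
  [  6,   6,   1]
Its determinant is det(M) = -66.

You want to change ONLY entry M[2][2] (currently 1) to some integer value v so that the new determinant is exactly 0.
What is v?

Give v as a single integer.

det is linear in entry M[2][2]: det = old_det + (v - 1) * C_22
Cofactor C_22 = 6
Want det = 0: -66 + (v - 1) * 6 = 0
  (v - 1) = 66 / 6 = 11
  v = 1 + (11) = 12

Answer: 12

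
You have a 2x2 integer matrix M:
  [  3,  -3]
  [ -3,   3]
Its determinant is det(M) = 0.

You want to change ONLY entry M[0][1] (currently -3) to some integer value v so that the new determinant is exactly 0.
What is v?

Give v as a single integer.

Answer: -3

Derivation:
det is linear in entry M[0][1]: det = old_det + (v - -3) * C_01
Cofactor C_01 = 3
Want det = 0: 0 + (v - -3) * 3 = 0
  (v - -3) = 0 / 3 = 0
  v = -3 + (0) = -3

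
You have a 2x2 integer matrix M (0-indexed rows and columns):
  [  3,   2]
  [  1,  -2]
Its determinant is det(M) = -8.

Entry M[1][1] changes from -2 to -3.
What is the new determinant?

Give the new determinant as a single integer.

det is linear in row 1: changing M[1][1] by delta changes det by delta * cofactor(1,1).
Cofactor C_11 = (-1)^(1+1) * minor(1,1) = 3
Entry delta = -3 - -2 = -1
Det delta = -1 * 3 = -3
New det = -8 + -3 = -11

Answer: -11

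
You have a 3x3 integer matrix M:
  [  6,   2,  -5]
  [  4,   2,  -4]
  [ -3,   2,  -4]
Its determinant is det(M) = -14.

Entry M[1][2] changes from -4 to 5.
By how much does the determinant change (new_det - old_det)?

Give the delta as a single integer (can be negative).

Answer: -162

Derivation:
Cofactor C_12 = -18
Entry delta = 5 - -4 = 9
Det delta = entry_delta * cofactor = 9 * -18 = -162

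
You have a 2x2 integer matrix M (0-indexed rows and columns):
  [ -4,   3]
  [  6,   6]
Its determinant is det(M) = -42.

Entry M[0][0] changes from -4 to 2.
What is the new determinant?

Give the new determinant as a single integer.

Answer: -6

Derivation:
det is linear in row 0: changing M[0][0] by delta changes det by delta * cofactor(0,0).
Cofactor C_00 = (-1)^(0+0) * minor(0,0) = 6
Entry delta = 2 - -4 = 6
Det delta = 6 * 6 = 36
New det = -42 + 36 = -6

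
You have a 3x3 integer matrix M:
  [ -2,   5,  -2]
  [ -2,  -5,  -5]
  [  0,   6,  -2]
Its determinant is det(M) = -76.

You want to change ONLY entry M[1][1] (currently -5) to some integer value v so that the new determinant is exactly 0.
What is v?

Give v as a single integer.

Answer: 14

Derivation:
det is linear in entry M[1][1]: det = old_det + (v - -5) * C_11
Cofactor C_11 = 4
Want det = 0: -76 + (v - -5) * 4 = 0
  (v - -5) = 76 / 4 = 19
  v = -5 + (19) = 14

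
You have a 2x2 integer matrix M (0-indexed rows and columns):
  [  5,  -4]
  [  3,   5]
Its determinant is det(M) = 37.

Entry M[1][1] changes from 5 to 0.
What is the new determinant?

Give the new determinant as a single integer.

Answer: 12

Derivation:
det is linear in row 1: changing M[1][1] by delta changes det by delta * cofactor(1,1).
Cofactor C_11 = (-1)^(1+1) * minor(1,1) = 5
Entry delta = 0 - 5 = -5
Det delta = -5 * 5 = -25
New det = 37 + -25 = 12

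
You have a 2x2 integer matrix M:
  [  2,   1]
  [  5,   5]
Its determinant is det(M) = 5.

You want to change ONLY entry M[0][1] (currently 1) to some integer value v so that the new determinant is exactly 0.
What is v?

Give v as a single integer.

det is linear in entry M[0][1]: det = old_det + (v - 1) * C_01
Cofactor C_01 = -5
Want det = 0: 5 + (v - 1) * -5 = 0
  (v - 1) = -5 / -5 = 1
  v = 1 + (1) = 2

Answer: 2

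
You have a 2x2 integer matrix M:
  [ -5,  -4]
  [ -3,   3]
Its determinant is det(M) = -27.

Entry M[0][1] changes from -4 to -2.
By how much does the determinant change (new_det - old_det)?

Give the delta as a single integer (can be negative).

Cofactor C_01 = 3
Entry delta = -2 - -4 = 2
Det delta = entry_delta * cofactor = 2 * 3 = 6

Answer: 6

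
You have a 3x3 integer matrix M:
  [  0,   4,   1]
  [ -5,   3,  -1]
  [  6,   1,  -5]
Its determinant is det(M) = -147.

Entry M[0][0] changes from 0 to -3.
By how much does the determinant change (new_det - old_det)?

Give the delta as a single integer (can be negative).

Answer: 42

Derivation:
Cofactor C_00 = -14
Entry delta = -3 - 0 = -3
Det delta = entry_delta * cofactor = -3 * -14 = 42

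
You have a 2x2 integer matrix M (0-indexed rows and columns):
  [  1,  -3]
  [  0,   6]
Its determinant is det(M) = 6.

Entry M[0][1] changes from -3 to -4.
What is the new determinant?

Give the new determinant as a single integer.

Answer: 6

Derivation:
det is linear in row 0: changing M[0][1] by delta changes det by delta * cofactor(0,1).
Cofactor C_01 = (-1)^(0+1) * minor(0,1) = 0
Entry delta = -4 - -3 = -1
Det delta = -1 * 0 = 0
New det = 6 + 0 = 6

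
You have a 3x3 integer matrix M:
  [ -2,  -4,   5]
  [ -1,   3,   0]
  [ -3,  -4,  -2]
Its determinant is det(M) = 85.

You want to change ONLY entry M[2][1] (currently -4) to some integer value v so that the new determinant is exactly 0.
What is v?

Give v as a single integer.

det is linear in entry M[2][1]: det = old_det + (v - -4) * C_21
Cofactor C_21 = -5
Want det = 0: 85 + (v - -4) * -5 = 0
  (v - -4) = -85 / -5 = 17
  v = -4 + (17) = 13

Answer: 13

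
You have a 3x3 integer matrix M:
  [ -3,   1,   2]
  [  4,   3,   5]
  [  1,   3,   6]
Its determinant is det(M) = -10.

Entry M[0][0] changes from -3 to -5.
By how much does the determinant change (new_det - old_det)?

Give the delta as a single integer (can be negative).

Cofactor C_00 = 3
Entry delta = -5 - -3 = -2
Det delta = entry_delta * cofactor = -2 * 3 = -6

Answer: -6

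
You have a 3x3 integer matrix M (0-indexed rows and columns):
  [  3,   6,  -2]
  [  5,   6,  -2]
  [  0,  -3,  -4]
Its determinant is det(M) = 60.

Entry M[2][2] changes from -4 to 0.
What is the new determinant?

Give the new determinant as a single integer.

Answer: 12

Derivation:
det is linear in row 2: changing M[2][2] by delta changes det by delta * cofactor(2,2).
Cofactor C_22 = (-1)^(2+2) * minor(2,2) = -12
Entry delta = 0 - -4 = 4
Det delta = 4 * -12 = -48
New det = 60 + -48 = 12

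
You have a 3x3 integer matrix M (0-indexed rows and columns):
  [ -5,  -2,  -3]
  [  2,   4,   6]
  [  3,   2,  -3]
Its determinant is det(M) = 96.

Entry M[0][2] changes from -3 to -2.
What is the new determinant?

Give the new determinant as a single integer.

det is linear in row 0: changing M[0][2] by delta changes det by delta * cofactor(0,2).
Cofactor C_02 = (-1)^(0+2) * minor(0,2) = -8
Entry delta = -2 - -3 = 1
Det delta = 1 * -8 = -8
New det = 96 + -8 = 88

Answer: 88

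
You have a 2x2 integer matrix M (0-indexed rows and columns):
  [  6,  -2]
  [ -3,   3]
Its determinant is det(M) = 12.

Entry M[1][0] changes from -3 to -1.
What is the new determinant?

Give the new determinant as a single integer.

Answer: 16

Derivation:
det is linear in row 1: changing M[1][0] by delta changes det by delta * cofactor(1,0).
Cofactor C_10 = (-1)^(1+0) * minor(1,0) = 2
Entry delta = -1 - -3 = 2
Det delta = 2 * 2 = 4
New det = 12 + 4 = 16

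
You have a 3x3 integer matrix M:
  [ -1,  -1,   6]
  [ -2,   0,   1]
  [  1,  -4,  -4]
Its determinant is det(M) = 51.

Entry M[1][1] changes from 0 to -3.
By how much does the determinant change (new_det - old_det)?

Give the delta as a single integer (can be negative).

Cofactor C_11 = -2
Entry delta = -3 - 0 = -3
Det delta = entry_delta * cofactor = -3 * -2 = 6

Answer: 6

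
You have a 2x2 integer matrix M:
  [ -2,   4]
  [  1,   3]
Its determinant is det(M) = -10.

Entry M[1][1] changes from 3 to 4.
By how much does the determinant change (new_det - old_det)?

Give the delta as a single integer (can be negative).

Answer: -2

Derivation:
Cofactor C_11 = -2
Entry delta = 4 - 3 = 1
Det delta = entry_delta * cofactor = 1 * -2 = -2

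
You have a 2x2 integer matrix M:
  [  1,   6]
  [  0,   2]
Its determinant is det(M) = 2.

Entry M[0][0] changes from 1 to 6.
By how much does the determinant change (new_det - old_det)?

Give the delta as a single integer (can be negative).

Answer: 10

Derivation:
Cofactor C_00 = 2
Entry delta = 6 - 1 = 5
Det delta = entry_delta * cofactor = 5 * 2 = 10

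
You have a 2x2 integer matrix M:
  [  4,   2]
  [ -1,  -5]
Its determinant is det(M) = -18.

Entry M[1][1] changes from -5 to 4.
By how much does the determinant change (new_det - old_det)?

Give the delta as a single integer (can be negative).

Answer: 36

Derivation:
Cofactor C_11 = 4
Entry delta = 4 - -5 = 9
Det delta = entry_delta * cofactor = 9 * 4 = 36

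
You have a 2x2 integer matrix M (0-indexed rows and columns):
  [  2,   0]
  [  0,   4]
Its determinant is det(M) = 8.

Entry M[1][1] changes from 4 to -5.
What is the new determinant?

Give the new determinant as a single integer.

det is linear in row 1: changing M[1][1] by delta changes det by delta * cofactor(1,1).
Cofactor C_11 = (-1)^(1+1) * minor(1,1) = 2
Entry delta = -5 - 4 = -9
Det delta = -9 * 2 = -18
New det = 8 + -18 = -10

Answer: -10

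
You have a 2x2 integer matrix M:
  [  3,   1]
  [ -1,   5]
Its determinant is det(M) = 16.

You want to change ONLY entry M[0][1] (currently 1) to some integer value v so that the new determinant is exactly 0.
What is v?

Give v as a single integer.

det is linear in entry M[0][1]: det = old_det + (v - 1) * C_01
Cofactor C_01 = 1
Want det = 0: 16 + (v - 1) * 1 = 0
  (v - 1) = -16 / 1 = -16
  v = 1 + (-16) = -15

Answer: -15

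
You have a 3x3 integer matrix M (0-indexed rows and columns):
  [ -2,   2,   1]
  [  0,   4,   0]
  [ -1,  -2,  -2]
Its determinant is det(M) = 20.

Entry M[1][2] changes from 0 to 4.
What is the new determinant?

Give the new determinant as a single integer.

Answer: -4

Derivation:
det is linear in row 1: changing M[1][2] by delta changes det by delta * cofactor(1,2).
Cofactor C_12 = (-1)^(1+2) * minor(1,2) = -6
Entry delta = 4 - 0 = 4
Det delta = 4 * -6 = -24
New det = 20 + -24 = -4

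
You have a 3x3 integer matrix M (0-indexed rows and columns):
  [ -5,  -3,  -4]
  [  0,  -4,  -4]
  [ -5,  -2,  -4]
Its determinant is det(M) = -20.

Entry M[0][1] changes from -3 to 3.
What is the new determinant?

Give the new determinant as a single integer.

det is linear in row 0: changing M[0][1] by delta changes det by delta * cofactor(0,1).
Cofactor C_01 = (-1)^(0+1) * minor(0,1) = 20
Entry delta = 3 - -3 = 6
Det delta = 6 * 20 = 120
New det = -20 + 120 = 100

Answer: 100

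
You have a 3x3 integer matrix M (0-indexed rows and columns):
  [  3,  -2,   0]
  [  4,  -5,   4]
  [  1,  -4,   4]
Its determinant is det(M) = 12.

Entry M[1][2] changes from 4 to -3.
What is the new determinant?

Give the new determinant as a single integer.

Answer: -58

Derivation:
det is linear in row 1: changing M[1][2] by delta changes det by delta * cofactor(1,2).
Cofactor C_12 = (-1)^(1+2) * minor(1,2) = 10
Entry delta = -3 - 4 = -7
Det delta = -7 * 10 = -70
New det = 12 + -70 = -58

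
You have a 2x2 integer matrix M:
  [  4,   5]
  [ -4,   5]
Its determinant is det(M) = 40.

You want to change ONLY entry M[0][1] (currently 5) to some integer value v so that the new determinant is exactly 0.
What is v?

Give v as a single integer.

det is linear in entry M[0][1]: det = old_det + (v - 5) * C_01
Cofactor C_01 = 4
Want det = 0: 40 + (v - 5) * 4 = 0
  (v - 5) = -40 / 4 = -10
  v = 5 + (-10) = -5

Answer: -5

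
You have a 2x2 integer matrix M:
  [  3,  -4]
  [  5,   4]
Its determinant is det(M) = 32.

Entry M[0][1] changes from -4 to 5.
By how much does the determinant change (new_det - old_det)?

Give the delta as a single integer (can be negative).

Answer: -45

Derivation:
Cofactor C_01 = -5
Entry delta = 5 - -4 = 9
Det delta = entry_delta * cofactor = 9 * -5 = -45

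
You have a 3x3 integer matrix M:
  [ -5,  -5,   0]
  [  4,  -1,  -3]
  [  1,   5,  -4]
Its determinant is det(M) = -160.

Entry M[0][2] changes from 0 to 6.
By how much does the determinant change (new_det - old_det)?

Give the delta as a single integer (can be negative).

Cofactor C_02 = 21
Entry delta = 6 - 0 = 6
Det delta = entry_delta * cofactor = 6 * 21 = 126

Answer: 126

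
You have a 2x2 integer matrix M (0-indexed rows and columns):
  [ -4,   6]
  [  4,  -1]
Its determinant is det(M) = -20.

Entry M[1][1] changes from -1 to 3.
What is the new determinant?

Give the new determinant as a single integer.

det is linear in row 1: changing M[1][1] by delta changes det by delta * cofactor(1,1).
Cofactor C_11 = (-1)^(1+1) * minor(1,1) = -4
Entry delta = 3 - -1 = 4
Det delta = 4 * -4 = -16
New det = -20 + -16 = -36

Answer: -36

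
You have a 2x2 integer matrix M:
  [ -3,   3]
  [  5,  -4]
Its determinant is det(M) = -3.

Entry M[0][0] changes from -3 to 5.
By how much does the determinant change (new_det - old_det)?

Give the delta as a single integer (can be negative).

Answer: -32

Derivation:
Cofactor C_00 = -4
Entry delta = 5 - -3 = 8
Det delta = entry_delta * cofactor = 8 * -4 = -32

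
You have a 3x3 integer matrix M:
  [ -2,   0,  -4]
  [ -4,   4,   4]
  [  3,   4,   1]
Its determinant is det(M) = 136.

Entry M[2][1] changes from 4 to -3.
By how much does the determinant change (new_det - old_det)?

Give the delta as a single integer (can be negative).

Answer: -168

Derivation:
Cofactor C_21 = 24
Entry delta = -3 - 4 = -7
Det delta = entry_delta * cofactor = -7 * 24 = -168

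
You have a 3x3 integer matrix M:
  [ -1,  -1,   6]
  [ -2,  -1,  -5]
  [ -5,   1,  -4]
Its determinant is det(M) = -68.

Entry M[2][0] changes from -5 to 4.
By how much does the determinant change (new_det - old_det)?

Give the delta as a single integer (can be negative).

Cofactor C_20 = 11
Entry delta = 4 - -5 = 9
Det delta = entry_delta * cofactor = 9 * 11 = 99

Answer: 99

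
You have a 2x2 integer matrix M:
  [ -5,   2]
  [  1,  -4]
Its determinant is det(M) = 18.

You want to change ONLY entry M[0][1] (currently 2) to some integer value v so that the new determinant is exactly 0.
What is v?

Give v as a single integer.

Answer: 20

Derivation:
det is linear in entry M[0][1]: det = old_det + (v - 2) * C_01
Cofactor C_01 = -1
Want det = 0: 18 + (v - 2) * -1 = 0
  (v - 2) = -18 / -1 = 18
  v = 2 + (18) = 20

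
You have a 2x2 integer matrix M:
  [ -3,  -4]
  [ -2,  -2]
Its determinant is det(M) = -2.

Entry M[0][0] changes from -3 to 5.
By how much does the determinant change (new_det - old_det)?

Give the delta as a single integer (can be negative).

Answer: -16

Derivation:
Cofactor C_00 = -2
Entry delta = 5 - -3 = 8
Det delta = entry_delta * cofactor = 8 * -2 = -16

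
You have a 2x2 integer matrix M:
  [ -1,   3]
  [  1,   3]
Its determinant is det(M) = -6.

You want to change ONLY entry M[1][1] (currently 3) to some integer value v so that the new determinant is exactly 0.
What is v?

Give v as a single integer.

Answer: -3

Derivation:
det is linear in entry M[1][1]: det = old_det + (v - 3) * C_11
Cofactor C_11 = -1
Want det = 0: -6 + (v - 3) * -1 = 0
  (v - 3) = 6 / -1 = -6
  v = 3 + (-6) = -3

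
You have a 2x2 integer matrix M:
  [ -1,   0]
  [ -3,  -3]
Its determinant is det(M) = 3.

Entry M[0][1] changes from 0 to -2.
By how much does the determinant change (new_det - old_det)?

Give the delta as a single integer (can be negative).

Cofactor C_01 = 3
Entry delta = -2 - 0 = -2
Det delta = entry_delta * cofactor = -2 * 3 = -6

Answer: -6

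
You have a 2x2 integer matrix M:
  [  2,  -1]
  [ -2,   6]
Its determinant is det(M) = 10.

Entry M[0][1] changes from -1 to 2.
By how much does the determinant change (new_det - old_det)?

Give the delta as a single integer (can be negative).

Cofactor C_01 = 2
Entry delta = 2 - -1 = 3
Det delta = entry_delta * cofactor = 3 * 2 = 6

Answer: 6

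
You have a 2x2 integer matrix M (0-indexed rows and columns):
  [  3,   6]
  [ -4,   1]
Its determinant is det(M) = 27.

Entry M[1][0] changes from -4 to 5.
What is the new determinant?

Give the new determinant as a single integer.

det is linear in row 1: changing M[1][0] by delta changes det by delta * cofactor(1,0).
Cofactor C_10 = (-1)^(1+0) * minor(1,0) = -6
Entry delta = 5 - -4 = 9
Det delta = 9 * -6 = -54
New det = 27 + -54 = -27

Answer: -27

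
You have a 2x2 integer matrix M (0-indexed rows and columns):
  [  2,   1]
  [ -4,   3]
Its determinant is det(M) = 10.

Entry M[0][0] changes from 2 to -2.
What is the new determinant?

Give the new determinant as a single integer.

Answer: -2

Derivation:
det is linear in row 0: changing M[0][0] by delta changes det by delta * cofactor(0,0).
Cofactor C_00 = (-1)^(0+0) * minor(0,0) = 3
Entry delta = -2 - 2 = -4
Det delta = -4 * 3 = -12
New det = 10 + -12 = -2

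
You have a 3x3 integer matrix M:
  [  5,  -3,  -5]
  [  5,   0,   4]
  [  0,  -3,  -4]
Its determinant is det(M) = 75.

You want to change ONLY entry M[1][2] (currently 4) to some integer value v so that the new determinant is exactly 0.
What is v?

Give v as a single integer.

det is linear in entry M[1][2]: det = old_det + (v - 4) * C_12
Cofactor C_12 = 15
Want det = 0: 75 + (v - 4) * 15 = 0
  (v - 4) = -75 / 15 = -5
  v = 4 + (-5) = -1

Answer: -1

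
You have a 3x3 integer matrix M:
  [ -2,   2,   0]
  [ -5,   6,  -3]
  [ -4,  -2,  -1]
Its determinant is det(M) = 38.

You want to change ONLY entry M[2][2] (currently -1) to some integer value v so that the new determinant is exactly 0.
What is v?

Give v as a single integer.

det is linear in entry M[2][2]: det = old_det + (v - -1) * C_22
Cofactor C_22 = -2
Want det = 0: 38 + (v - -1) * -2 = 0
  (v - -1) = -38 / -2 = 19
  v = -1 + (19) = 18

Answer: 18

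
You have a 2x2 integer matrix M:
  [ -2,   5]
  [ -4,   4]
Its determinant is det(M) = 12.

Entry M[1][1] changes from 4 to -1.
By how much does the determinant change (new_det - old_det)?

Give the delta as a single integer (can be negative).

Answer: 10

Derivation:
Cofactor C_11 = -2
Entry delta = -1 - 4 = -5
Det delta = entry_delta * cofactor = -5 * -2 = 10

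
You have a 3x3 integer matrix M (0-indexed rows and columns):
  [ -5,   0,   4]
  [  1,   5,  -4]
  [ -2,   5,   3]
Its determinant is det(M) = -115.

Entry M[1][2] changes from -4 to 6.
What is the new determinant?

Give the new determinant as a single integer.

det is linear in row 1: changing M[1][2] by delta changes det by delta * cofactor(1,2).
Cofactor C_12 = (-1)^(1+2) * minor(1,2) = 25
Entry delta = 6 - -4 = 10
Det delta = 10 * 25 = 250
New det = -115 + 250 = 135

Answer: 135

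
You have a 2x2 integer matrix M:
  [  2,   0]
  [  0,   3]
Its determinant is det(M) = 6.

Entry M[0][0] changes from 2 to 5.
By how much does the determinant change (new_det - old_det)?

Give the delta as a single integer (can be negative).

Answer: 9

Derivation:
Cofactor C_00 = 3
Entry delta = 5 - 2 = 3
Det delta = entry_delta * cofactor = 3 * 3 = 9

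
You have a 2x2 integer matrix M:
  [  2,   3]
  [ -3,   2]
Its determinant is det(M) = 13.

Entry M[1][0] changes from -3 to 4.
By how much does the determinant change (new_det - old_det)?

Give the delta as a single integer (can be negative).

Cofactor C_10 = -3
Entry delta = 4 - -3 = 7
Det delta = entry_delta * cofactor = 7 * -3 = -21

Answer: -21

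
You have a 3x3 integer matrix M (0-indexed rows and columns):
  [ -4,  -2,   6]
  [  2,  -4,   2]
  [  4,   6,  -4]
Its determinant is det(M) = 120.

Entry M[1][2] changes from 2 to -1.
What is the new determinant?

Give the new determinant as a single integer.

det is linear in row 1: changing M[1][2] by delta changes det by delta * cofactor(1,2).
Cofactor C_12 = (-1)^(1+2) * minor(1,2) = 16
Entry delta = -1 - 2 = -3
Det delta = -3 * 16 = -48
New det = 120 + -48 = 72

Answer: 72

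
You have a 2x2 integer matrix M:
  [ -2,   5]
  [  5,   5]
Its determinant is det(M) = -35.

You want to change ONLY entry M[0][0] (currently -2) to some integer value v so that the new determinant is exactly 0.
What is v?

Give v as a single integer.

Answer: 5

Derivation:
det is linear in entry M[0][0]: det = old_det + (v - -2) * C_00
Cofactor C_00 = 5
Want det = 0: -35 + (v - -2) * 5 = 0
  (v - -2) = 35 / 5 = 7
  v = -2 + (7) = 5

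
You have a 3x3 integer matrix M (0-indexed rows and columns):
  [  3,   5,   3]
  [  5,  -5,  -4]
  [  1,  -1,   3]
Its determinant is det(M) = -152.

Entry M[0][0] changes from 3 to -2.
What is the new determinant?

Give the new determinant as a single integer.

Answer: -57

Derivation:
det is linear in row 0: changing M[0][0] by delta changes det by delta * cofactor(0,0).
Cofactor C_00 = (-1)^(0+0) * minor(0,0) = -19
Entry delta = -2 - 3 = -5
Det delta = -5 * -19 = 95
New det = -152 + 95 = -57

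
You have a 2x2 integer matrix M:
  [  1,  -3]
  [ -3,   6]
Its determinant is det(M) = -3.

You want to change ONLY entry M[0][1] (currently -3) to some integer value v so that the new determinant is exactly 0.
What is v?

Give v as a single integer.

Answer: -2

Derivation:
det is linear in entry M[0][1]: det = old_det + (v - -3) * C_01
Cofactor C_01 = 3
Want det = 0: -3 + (v - -3) * 3 = 0
  (v - -3) = 3 / 3 = 1
  v = -3 + (1) = -2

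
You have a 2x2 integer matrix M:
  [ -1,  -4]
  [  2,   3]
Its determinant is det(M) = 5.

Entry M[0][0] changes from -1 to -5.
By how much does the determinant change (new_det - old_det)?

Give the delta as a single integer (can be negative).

Cofactor C_00 = 3
Entry delta = -5 - -1 = -4
Det delta = entry_delta * cofactor = -4 * 3 = -12

Answer: -12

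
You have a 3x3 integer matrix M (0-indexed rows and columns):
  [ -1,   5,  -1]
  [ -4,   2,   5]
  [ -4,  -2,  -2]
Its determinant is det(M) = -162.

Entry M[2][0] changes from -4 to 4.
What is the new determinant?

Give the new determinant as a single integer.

Answer: 54

Derivation:
det is linear in row 2: changing M[2][0] by delta changes det by delta * cofactor(2,0).
Cofactor C_20 = (-1)^(2+0) * minor(2,0) = 27
Entry delta = 4 - -4 = 8
Det delta = 8 * 27 = 216
New det = -162 + 216 = 54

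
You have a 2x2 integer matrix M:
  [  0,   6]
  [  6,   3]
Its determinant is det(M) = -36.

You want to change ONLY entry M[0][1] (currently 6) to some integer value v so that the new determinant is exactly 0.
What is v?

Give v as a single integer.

det is linear in entry M[0][1]: det = old_det + (v - 6) * C_01
Cofactor C_01 = -6
Want det = 0: -36 + (v - 6) * -6 = 0
  (v - 6) = 36 / -6 = -6
  v = 6 + (-6) = 0

Answer: 0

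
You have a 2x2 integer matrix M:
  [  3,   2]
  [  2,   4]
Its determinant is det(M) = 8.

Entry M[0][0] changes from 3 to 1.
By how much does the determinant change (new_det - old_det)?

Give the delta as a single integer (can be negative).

Cofactor C_00 = 4
Entry delta = 1 - 3 = -2
Det delta = entry_delta * cofactor = -2 * 4 = -8

Answer: -8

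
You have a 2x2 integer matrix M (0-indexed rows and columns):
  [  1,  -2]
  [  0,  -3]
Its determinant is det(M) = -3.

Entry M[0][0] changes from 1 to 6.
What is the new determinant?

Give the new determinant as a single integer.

det is linear in row 0: changing M[0][0] by delta changes det by delta * cofactor(0,0).
Cofactor C_00 = (-1)^(0+0) * minor(0,0) = -3
Entry delta = 6 - 1 = 5
Det delta = 5 * -3 = -15
New det = -3 + -15 = -18

Answer: -18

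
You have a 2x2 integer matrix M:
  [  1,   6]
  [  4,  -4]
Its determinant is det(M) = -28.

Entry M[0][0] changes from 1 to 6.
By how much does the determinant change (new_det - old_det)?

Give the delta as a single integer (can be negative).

Answer: -20

Derivation:
Cofactor C_00 = -4
Entry delta = 6 - 1 = 5
Det delta = entry_delta * cofactor = 5 * -4 = -20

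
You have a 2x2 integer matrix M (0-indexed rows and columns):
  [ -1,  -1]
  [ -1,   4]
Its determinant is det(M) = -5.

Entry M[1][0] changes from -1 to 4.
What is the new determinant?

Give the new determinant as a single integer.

det is linear in row 1: changing M[1][0] by delta changes det by delta * cofactor(1,0).
Cofactor C_10 = (-1)^(1+0) * minor(1,0) = 1
Entry delta = 4 - -1 = 5
Det delta = 5 * 1 = 5
New det = -5 + 5 = 0

Answer: 0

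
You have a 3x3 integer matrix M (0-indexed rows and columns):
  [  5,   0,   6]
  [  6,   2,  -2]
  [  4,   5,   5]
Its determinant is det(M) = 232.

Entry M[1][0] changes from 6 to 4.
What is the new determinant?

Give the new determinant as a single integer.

Answer: 172

Derivation:
det is linear in row 1: changing M[1][0] by delta changes det by delta * cofactor(1,0).
Cofactor C_10 = (-1)^(1+0) * minor(1,0) = 30
Entry delta = 4 - 6 = -2
Det delta = -2 * 30 = -60
New det = 232 + -60 = 172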